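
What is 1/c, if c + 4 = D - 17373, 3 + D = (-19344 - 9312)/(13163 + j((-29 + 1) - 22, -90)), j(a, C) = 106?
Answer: -4423/76881292 ≈ -5.7530e-5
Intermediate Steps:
D = -22821/4423 (D = -3 + (-19344 - 9312)/(13163 + 106) = -3 - 28656/13269 = -3 - 28656*1/13269 = -3 - 9552/4423 = -22821/4423 ≈ -5.1596)
c = -76881292/4423 (c = -4 + (-22821/4423 - 17373) = -4 - 76863600/4423 = -76881292/4423 ≈ -17382.)
1/c = 1/(-76881292/4423) = -4423/76881292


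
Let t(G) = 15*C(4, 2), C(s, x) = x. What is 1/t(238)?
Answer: 1/30 ≈ 0.033333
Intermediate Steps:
t(G) = 30 (t(G) = 15*2 = 30)
1/t(238) = 1/30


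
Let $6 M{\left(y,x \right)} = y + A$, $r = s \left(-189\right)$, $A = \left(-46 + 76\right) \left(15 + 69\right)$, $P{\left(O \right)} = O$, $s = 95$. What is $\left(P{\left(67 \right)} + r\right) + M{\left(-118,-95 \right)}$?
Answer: $- \frac{52463}{3} \approx -17488.0$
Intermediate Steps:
$A = 2520$ ($A = 30 \cdot 84 = 2520$)
$r = -17955$ ($r = 95 \left(-189\right) = -17955$)
$M{\left(y,x \right)} = 420 + \frac{y}{6}$ ($M{\left(y,x \right)} = \frac{y + 2520}{6} = \frac{2520 + y}{6} = 420 + \frac{y}{6}$)
$\left(P{\left(67 \right)} + r\right) + M{\left(-118,-95 \right)} = \left(67 - 17955\right) + \left(420 + \frac{1}{6} \left(-118\right)\right) = -17888 + \left(420 - \frac{59}{3}\right) = -17888 + \frac{1201}{3} = - \frac{52463}{3}$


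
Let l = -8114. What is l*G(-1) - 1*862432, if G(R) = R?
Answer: -854318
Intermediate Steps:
l*G(-1) - 1*862432 = -8114*(-1) - 1*862432 = 8114 - 862432 = -854318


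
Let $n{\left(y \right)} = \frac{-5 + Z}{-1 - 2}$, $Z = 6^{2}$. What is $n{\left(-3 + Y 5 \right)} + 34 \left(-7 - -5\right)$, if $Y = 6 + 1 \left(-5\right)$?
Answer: $- \frac{235}{3} \approx -78.333$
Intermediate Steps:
$Z = 36$
$Y = 1$ ($Y = 6 - 5 = 1$)
$n{\left(y \right)} = - \frac{31}{3}$ ($n{\left(y \right)} = \frac{-5 + 36}{-1 - 2} = \frac{31}{-3} = 31 \left(- \frac{1}{3}\right) = - \frac{31}{3}$)
$n{\left(-3 + Y 5 \right)} + 34 \left(-7 - -5\right) = - \frac{31}{3} + 34 \left(-7 - -5\right) = - \frac{31}{3} + 34 \left(-7 + 5\right) = - \frac{31}{3} + 34 \left(-2\right) = - \frac{31}{3} - 68 = - \frac{235}{3}$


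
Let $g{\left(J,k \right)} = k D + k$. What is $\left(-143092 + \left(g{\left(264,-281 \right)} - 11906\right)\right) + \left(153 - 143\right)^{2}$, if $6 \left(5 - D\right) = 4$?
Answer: $- \frac{469190}{3} \approx -1.564 \cdot 10^{5}$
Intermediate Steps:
$D = \frac{13}{3}$ ($D = 5 - \frac{2}{3} = \frac{13}{3} \approx 4.3333$)
$g{\left(J,k \right)} = \frac{16 k}{3}$ ($g{\left(J,k \right)} = k \frac{13}{3} + k = \frac{13 k}{3} + k = \frac{16 k}{3}$)
$\left(-143092 + \left(g{\left(264,-281 \right)} - 11906\right)\right) + \left(153 - 143\right)^{2} = \left(-143092 + \left(\frac{16}{3} \left(-281\right) - 11906\right)\right) + \left(153 - 143\right)^{2} = \left(-143092 - \frac{40214}{3}\right) + 10^{2} = \left(-143092 - \frac{40214}{3}\right) + 100 = - \frac{469490}{3} + 100 = - \frac{469190}{3}$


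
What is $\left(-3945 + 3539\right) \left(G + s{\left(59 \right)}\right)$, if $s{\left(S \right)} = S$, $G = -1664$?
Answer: $651630$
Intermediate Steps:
$\left(-3945 + 3539\right) \left(G + s{\left(59 \right)}\right) = \left(-3945 + 3539\right) \left(-1664 + 59\right) = \left(-406\right) \left(-1605\right) = 651630$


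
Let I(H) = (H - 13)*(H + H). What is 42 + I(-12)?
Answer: 642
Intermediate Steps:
I(H) = 2*H*(-13 + H) (I(H) = (-13 + H)*(2*H) = 2*H*(-13 + H))
42 + I(-12) = 42 + 2*(-12)*(-13 - 12) = 42 + 2*(-12)*(-25) = 42 + 600 = 642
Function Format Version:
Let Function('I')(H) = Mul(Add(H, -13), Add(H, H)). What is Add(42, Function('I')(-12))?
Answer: 642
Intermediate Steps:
Function('I')(H) = Mul(2, H, Add(-13, H)) (Function('I')(H) = Mul(Add(-13, H), Mul(2, H)) = Mul(2, H, Add(-13, H)))
Add(42, Function('I')(-12)) = Add(42, Mul(2, -12, Add(-13, -12))) = Add(42, Mul(2, -12, -25)) = Add(42, 600) = 642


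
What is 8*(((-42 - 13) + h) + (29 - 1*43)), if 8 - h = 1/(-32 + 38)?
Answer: -1468/3 ≈ -489.33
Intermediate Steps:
h = 47/6 (h = 8 - 1/(-32 + 38) = 8 - 1/6 = 8 - 1*⅙ = 8 - ⅙ = 47/6 ≈ 7.8333)
8*(((-42 - 13) + h) + (29 - 1*43)) = 8*(((-42 - 13) + 47/6) + (29 - 1*43)) = 8*((-55 + 47/6) + (29 - 43)) = 8*(-283/6 - 14) = 8*(-367/6) = -1468/3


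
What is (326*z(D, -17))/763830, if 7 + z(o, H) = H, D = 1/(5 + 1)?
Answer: -1304/127305 ≈ -0.010243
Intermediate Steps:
D = ⅙ (D = 1/6 = ⅙ ≈ 0.16667)
z(o, H) = -7 + H
(326*z(D, -17))/763830 = (326*(-7 - 17))/763830 = (326*(-24))*(1/763830) = -7824*1/763830 = -1304/127305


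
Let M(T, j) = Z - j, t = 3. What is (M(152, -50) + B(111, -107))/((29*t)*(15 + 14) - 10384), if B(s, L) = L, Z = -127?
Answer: 184/7861 ≈ 0.023407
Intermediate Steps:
M(T, j) = -127 - j
(M(152, -50) + B(111, -107))/((29*t)*(15 + 14) - 10384) = ((-127 - 1*(-50)) - 107)/((29*3)*(15 + 14) - 10384) = ((-127 + 50) - 107)/(87*29 - 10384) = (-77 - 107)/(2523 - 10384) = -184/(-7861) = -184*(-1/7861) = 184/7861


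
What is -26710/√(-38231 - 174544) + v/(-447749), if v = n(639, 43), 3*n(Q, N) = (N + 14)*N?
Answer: -817/447749 + 5342*I*√8511/8511 ≈ -0.0018247 + 57.905*I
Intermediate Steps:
n(Q, N) = N*(14 + N)/3 (n(Q, N) = ((N + 14)*N)/3 = ((14 + N)*N)/3 = (N*(14 + N))/3 = N*(14 + N)/3)
v = 817 (v = (⅓)*43*(14 + 43) = (⅓)*43*57 = 817)
-26710/√(-38231 - 174544) + v/(-447749) = -26710/√(-38231 - 174544) + 817/(-447749) = -26710*(-I*√8511/42555) + 817*(-1/447749) = -26710*(-I*√8511/42555) - 817/447749 = -(-5342)*I*√8511/8511 - 817/447749 = 5342*I*√8511/8511 - 817/447749 = -817/447749 + 5342*I*√8511/8511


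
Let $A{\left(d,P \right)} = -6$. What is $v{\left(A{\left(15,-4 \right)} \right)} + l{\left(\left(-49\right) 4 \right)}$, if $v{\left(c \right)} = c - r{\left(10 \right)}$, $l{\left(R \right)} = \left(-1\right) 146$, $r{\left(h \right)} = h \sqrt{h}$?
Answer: $-152 - 10 \sqrt{10} \approx -183.62$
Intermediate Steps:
$r{\left(h \right)} = h^{\frac{3}{2}}$
$l{\left(R \right)} = -146$
$v{\left(c \right)} = c - 10 \sqrt{10}$ ($v{\left(c \right)} = c - 10^{\frac{3}{2}} = c - 10 \sqrt{10}$)
$v{\left(A{\left(15,-4 \right)} \right)} + l{\left(\left(-49\right) 4 \right)} = \left(-6 - 10 \sqrt{10}\right) - 146 = -152 - 10 \sqrt{10}$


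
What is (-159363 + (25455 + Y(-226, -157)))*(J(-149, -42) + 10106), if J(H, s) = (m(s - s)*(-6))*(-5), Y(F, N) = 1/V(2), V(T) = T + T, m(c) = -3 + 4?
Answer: -1357288954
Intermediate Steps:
m(c) = 1
V(T) = 2*T
Y(F, N) = 1/4 (Y(F, N) = 1/(2*2) = 1/4)
J(H, s) = 30 (J(H, s) = (1*(-6))*(-5) = -6*(-5) = 30)
(-159363 + (25455 + Y(-226, -157)))*(J(-149, -42) + 10106) = (-159363 + (25455 + 1/4))*(30 + 10106) = (-159363 + 101821/4)*10136 = -535631/4*10136 = -1357288954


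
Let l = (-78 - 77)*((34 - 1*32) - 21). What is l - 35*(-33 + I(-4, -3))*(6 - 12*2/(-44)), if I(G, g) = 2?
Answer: 110515/11 ≈ 10047.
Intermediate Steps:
l = 2945 (l = -155*((34 - 32) - 21) = -155*(2 - 21) = -155*(-19) = 2945)
l - 35*(-33 + I(-4, -3))*(6 - 12*2/(-44)) = 2945 - 35*(-33 + 2)*(6 - 12*2/(-44)) = 2945 - (-1085)*(6 - 24*(-1/44)) = 2945 - (-1085)*(6 + 6/11) = 2945 - (-1085)*72/11 = 2945 - 35*(-2232/11) = 2945 + 78120/11 = 110515/11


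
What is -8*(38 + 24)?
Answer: -496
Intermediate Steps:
-8*(38 + 24) = -8*62 = -496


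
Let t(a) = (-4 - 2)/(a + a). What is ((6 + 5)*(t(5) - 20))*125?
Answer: -28325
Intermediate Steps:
t(a) = -3/a (t(a) = -6*1/(2*a) = -3/a)
((6 + 5)*(t(5) - 20))*125 = ((6 + 5)*(-3/5 - 20))*125 = (11*(-3*1/5 - 20))*125 = (11*(-3/5 - 20))*125 = (11*(-103/5))*125 = -1133/5*125 = -28325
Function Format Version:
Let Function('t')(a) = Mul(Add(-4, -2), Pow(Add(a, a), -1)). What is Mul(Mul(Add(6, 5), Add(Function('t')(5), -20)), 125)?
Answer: -28325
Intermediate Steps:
Function('t')(a) = Mul(-3, Pow(a, -1)) (Function('t')(a) = Mul(-6, Pow(Mul(2, a), -1)) = Mul(-6, Mul(Rational(1, 2), Pow(a, -1))) = Mul(-3, Pow(a, -1)))
Mul(Mul(Add(6, 5), Add(Function('t')(5), -20)), 125) = Mul(Mul(Add(6, 5), Add(Mul(-3, Pow(5, -1)), -20)), 125) = Mul(Mul(11, Add(Mul(-3, Rational(1, 5)), -20)), 125) = Mul(Mul(11, Add(Rational(-3, 5), -20)), 125) = Mul(Mul(11, Rational(-103, 5)), 125) = Mul(Rational(-1133, 5), 125) = -28325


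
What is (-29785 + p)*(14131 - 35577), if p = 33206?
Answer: -73366766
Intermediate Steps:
(-29785 + p)*(14131 - 35577) = (-29785 + 33206)*(14131 - 35577) = 3421*(-21446) = -73366766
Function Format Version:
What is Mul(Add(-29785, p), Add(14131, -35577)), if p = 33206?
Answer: -73366766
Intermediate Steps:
Mul(Add(-29785, p), Add(14131, -35577)) = Mul(Add(-29785, 33206), Add(14131, -35577)) = Mul(3421, -21446) = -73366766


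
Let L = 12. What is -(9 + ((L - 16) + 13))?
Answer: -18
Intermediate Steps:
-(9 + ((L - 16) + 13)) = -(9 + ((12 - 16) + 13)) = -(9 + (-4 + 13)) = -(9 + 9) = -1*18 = -18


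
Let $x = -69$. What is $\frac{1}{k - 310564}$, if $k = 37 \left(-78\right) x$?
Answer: $- \frac{1}{111430} \approx -8.9742 \cdot 10^{-6}$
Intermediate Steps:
$k = 199134$ ($k = 37 \left(-78\right) \left(-69\right) = \left(-2886\right) \left(-69\right) = 199134$)
$\frac{1}{k - 310564} = \frac{1}{199134 - 310564} = \frac{1}{-111430} = - \frac{1}{111430}$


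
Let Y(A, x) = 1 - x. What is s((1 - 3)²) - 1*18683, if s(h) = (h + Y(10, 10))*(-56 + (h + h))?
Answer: -18443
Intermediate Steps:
s(h) = (-56 + 2*h)*(-9 + h) (s(h) = (h + (1 - 1*10))*(-56 + (h + h)) = (h + (1 - 10))*(-56 + 2*h) = (h - 9)*(-56 + 2*h) = (-9 + h)*(-56 + 2*h) = (-56 + 2*h)*(-9 + h))
s((1 - 3)²) - 1*18683 = (504 - 74*(1 - 3)² + 2*((1 - 3)²)²) - 1*18683 = (504 - 74*(-2)² + 2*((-2)²)²) - 18683 = (504 - 74*4 + 2*4²) - 18683 = (504 - 296 + 2*16) - 18683 = (504 - 296 + 32) - 18683 = 240 - 18683 = -18443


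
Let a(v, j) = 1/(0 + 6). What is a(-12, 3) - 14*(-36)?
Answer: 3025/6 ≈ 504.17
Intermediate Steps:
a(v, j) = ⅙ (a(v, j) = 1/6 = ⅙)
a(-12, 3) - 14*(-36) = ⅙ - 14*(-36) = ⅙ + 504 = 3025/6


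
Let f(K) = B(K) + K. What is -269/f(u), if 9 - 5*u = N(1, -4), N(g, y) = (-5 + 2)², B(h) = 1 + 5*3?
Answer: -269/16 ≈ -16.813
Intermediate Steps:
B(h) = 16 (B(h) = 1 + 15 = 16)
N(g, y) = 9 (N(g, y) = (-3)² = 9)
u = 0 (u = 9/5 - ⅕*9 = 9/5 - 9/5 = 0)
f(K) = 16 + K
-269/f(u) = -269/(16 + 0) = -269/16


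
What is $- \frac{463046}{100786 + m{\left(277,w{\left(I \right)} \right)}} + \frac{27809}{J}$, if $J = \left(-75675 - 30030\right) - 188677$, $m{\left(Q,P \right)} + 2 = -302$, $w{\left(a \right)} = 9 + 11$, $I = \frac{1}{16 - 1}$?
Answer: $- \frac{69553355755}{14790046062} \approx -4.7027$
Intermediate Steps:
$I = \frac{1}{15} \approx 0.066667$
$w{\left(a \right)} = 20$
$m{\left(Q,P \right)} = -304$ ($m{\left(Q,P \right)} = -2 - 302 = -304$)
$J = -294382$ ($J = \left(-75675 - 30030\right) - 188677 = -105705 - 188677 = -294382$)
$- \frac{463046}{100786 + m{\left(277,w{\left(I \right)} \right)}} + \frac{27809}{J} = - \frac{463046}{100786 - 304} + \frac{27809}{-294382} = - \frac{463046}{100482} + 27809 \left(- \frac{1}{294382}\right) = \left(-463046\right) \frac{1}{100482} - \frac{27809}{294382} = - \frac{231523}{50241} - \frac{27809}{294382} = - \frac{69553355755}{14790046062}$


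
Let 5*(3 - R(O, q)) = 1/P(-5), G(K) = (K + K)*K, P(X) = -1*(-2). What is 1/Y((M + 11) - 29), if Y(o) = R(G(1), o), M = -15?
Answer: 10/29 ≈ 0.34483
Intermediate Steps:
P(X) = 2
G(K) = 2*K**2 (G(K) = (2*K)*K = 2*K**2)
R(O, q) = 29/10 (R(O, q) = 3 - 1/5/2 = 3 - 1/5*1/2 = 3 - 1/10 = 29/10)
Y(o) = 29/10
1/Y((M + 11) - 29) = 1/(29/10) = 10/29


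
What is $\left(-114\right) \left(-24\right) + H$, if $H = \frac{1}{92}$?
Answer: $\frac{251713}{92} \approx 2736.0$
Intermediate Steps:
$H = \frac{1}{92} \approx 0.01087$
$\left(-114\right) \left(-24\right) + H = \left(-114\right) \left(-24\right) + \frac{1}{92} = 2736 + \frac{1}{92} = \frac{251713}{92}$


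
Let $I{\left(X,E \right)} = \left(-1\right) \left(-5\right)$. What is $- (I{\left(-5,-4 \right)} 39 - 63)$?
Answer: $-132$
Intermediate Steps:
$I{\left(X,E \right)} = 5$
$- (I{\left(-5,-4 \right)} 39 - 63) = - (5 \cdot 39 - 63) = - (195 - 63) = \left(-1\right) 132 = -132$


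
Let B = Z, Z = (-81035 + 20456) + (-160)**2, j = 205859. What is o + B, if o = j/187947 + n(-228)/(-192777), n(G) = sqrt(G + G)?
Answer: -6573992254/187947 - 2*I*sqrt(114)/192777 ≈ -34978.0 - 0.00011077*I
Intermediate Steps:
n(G) = sqrt(2)*sqrt(G) (n(G) = sqrt(2*G) = sqrt(2)*sqrt(G))
Z = -34979 (Z = -60579 + 25600 = -34979)
B = -34979
o = 205859/187947 - 2*I*sqrt(114)/192777 (o = 205859/187947 + (sqrt(2)*sqrt(-228))/(-192777) = 205859*(1/187947) + (sqrt(2)*(2*I*sqrt(57)))*(-1/192777) = 205859/187947 + (2*I*sqrt(114))*(-1/192777) = 205859/187947 - 2*I*sqrt(114)/192777 ≈ 1.0953 - 0.00011077*I)
o + B = (205859/187947 - 2*I*sqrt(114)/192777) - 34979 = -6573992254/187947 - 2*I*sqrt(114)/192777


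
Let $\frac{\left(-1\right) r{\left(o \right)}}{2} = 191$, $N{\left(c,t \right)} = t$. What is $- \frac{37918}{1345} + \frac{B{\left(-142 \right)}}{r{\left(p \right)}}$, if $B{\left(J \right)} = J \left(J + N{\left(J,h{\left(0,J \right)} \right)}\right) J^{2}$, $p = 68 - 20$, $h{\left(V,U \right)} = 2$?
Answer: $- \frac{269585807538}{256895} \approx -1.0494 \cdot 10^{6}$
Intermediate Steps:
$p = 48$ ($p = 68 - 20 = 48$)
$r{\left(o \right)} = -382$ ($r{\left(o \right)} = \left(-2\right) 191 = -382$)
$B{\left(J \right)} = J^{3} \left(2 + J\right)$ ($B{\left(J \right)} = J \left(J + 2\right) J^{2} = J \left(2 + J\right) J^{2} = J^{3} \left(2 + J\right)$)
$- \frac{37918}{1345} + \frac{B{\left(-142 \right)}}{r{\left(p \right)}} = - \frac{37918}{1345} + \frac{\left(-142\right)^{3} \left(2 - 142\right)}{-382} = \left(-37918\right) \frac{1}{1345} + \left(-2863288\right) \left(-140\right) \left(- \frac{1}{382}\right) = - \frac{37918}{1345} + 400860320 \left(- \frac{1}{382}\right) = - \frac{37918}{1345} - \frac{200430160}{191} = - \frac{269585807538}{256895}$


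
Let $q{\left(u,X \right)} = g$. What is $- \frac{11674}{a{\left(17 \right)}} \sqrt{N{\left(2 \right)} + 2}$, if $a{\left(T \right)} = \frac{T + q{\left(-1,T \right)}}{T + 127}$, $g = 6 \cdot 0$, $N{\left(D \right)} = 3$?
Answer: $- \frac{1681056 \sqrt{5}}{17} \approx -2.2112 \cdot 10^{5}$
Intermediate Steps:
$g = 0$
$q{\left(u,X \right)} = 0$
$a{\left(T \right)} = \frac{T}{127 + T}$ ($a{\left(T \right)} = \frac{T + 0}{T + 127} = \frac{T}{127 + T}$)
$- \frac{11674}{a{\left(17 \right)}} \sqrt{N{\left(2 \right)} + 2} = - \frac{11674}{17 \frac{1}{127 + 17}} \sqrt{3 + 2} = - \frac{11674}{17 \cdot \frac{1}{144}} \sqrt{5} = - \frac{11674}{\frac{17}{144}} \sqrt{5} = \left(-11674\right) \frac{144}{17} \sqrt{5} = - \frac{1681056 \sqrt{5}}{17}$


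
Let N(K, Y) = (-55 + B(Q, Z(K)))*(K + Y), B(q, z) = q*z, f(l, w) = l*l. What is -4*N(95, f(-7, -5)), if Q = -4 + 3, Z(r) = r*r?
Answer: 5230080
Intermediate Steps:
Z(r) = r**2
f(l, w) = l**2
Q = -1
N(K, Y) = (-55 - K**2)*(K + Y)
-4*N(95, f(-7, -5)) = -4*(-1*95**3 - 55*95 - 55*(-7)**2 - 1*(-7)**2*95**2) = -4*(-1*857375 - 5225 - 55*49 - 1*49*9025) = -4*(-857375 - 5225 - 2695 - 442225) = -4*(-1307520) = 5230080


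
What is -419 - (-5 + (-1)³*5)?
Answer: -409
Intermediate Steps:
-419 - (-5 + (-1)³*5) = -419 - (-5 - 1*5) = -419 - (-5 - 5) = -419 - 1*(-10) = -419 + 10 = -409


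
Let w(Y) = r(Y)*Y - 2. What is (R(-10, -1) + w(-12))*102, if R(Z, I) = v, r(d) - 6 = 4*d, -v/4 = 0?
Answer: 51204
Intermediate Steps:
v = 0 (v = -4*0 = 0)
r(d) = 6 + 4*d
R(Z, I) = 0
w(Y) = -2 + Y*(6 + 4*Y) (w(Y) = (6 + 4*Y)*Y - 2 = Y*(6 + 4*Y) - 2 = -2 + Y*(6 + 4*Y))
(R(-10, -1) + w(-12))*102 = (0 + (-2 + 2*(-12)*(3 + 2*(-12))))*102 = (0 + (-2 + 2*(-12)*(3 - 24)))*102 = (0 + (-2 + 2*(-12)*(-21)))*102 = (0 + (-2 + 504))*102 = (0 + 502)*102 = 502*102 = 51204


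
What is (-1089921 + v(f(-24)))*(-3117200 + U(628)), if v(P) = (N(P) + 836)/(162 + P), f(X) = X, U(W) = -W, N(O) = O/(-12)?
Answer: 78157847409880/23 ≈ 3.3982e+12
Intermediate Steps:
N(O) = -O/12 (N(O) = O*(-1/12) = -O/12)
v(P) = (836 - P/12)/(162 + P) (v(P) = (-P/12 + 836)/(162 + P) = (836 - P/12)/(162 + P))
(-1089921 + v(f(-24)))*(-3117200 + U(628)) = (-1089921 + (10032 - 1*(-24))/(12*(162 - 24)))*(-3117200 - 1*628) = (-1089921 + (1/12)*(10032 + 24)/138)*(-3117200 - 628) = (-1089921 + (1/12)*(1/138)*10056)*(-3117828) = (-1089921 + 419/69)*(-3117828) = -75204130/69*(-3117828) = 78157847409880/23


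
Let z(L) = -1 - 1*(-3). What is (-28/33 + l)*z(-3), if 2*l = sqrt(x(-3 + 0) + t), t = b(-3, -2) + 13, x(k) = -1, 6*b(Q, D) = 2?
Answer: -56/33 + sqrt(111)/3 ≈ 1.8149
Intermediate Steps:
z(L) = 2 (z(L) = -1 + 3 = 2)
b(Q, D) = 1/3 (b(Q, D) = (1/6)*2 = 1/3)
t = 40/3 (t = 1/3 + 13 = 40/3 ≈ 13.333)
l = sqrt(111)/6 (l = sqrt(-1 + 40/3)/2 = sqrt(37/3)/2 = (sqrt(111)/3)/2 = sqrt(111)/6 ≈ 1.7559)
(-28/33 + l)*z(-3) = (-28/33 + sqrt(111)/6)*2 = -56/33 + sqrt(111)/3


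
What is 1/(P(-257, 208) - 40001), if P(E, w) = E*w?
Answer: -1/93457 ≈ -1.0700e-5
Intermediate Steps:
1/(P(-257, 208) - 40001) = 1/(-257*208 - 40001) = 1/(-53456 - 40001) = 1/(-93457) = -1/93457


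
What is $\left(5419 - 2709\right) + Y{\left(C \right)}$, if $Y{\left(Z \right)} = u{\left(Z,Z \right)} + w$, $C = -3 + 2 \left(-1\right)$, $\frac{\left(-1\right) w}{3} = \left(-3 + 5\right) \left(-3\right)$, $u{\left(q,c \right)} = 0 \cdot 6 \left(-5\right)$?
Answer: $2728$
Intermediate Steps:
$u{\left(q,c \right)} = 0$ ($u{\left(q,c \right)} = 0 \left(-5\right) = 0$)
$w = 18$ ($w = - 3 \left(-3 + 5\right) \left(-3\right) = - 3 \cdot 2 \left(-3\right) = \left(-3\right) \left(-6\right) = 18$)
$C = -5$ ($C = -3 - 2 = -5$)
$Y{\left(Z \right)} = 18$ ($Y{\left(Z \right)} = 0 + 18 = 18$)
$\left(5419 - 2709\right) + Y{\left(C \right)} = \left(5419 - 2709\right) + 18 = 2710 + 18 = 2728$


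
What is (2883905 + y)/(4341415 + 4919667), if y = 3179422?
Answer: 6063327/9261082 ≈ 0.65471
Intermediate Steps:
(2883905 + y)/(4341415 + 4919667) = (2883905 + 3179422)/(4341415 + 4919667) = 6063327/9261082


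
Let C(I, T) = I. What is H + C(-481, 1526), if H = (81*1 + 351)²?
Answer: 186143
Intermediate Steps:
H = 186624 (H = (81 + 351)² = 432² = 186624)
H + C(-481, 1526) = 186624 - 481 = 186143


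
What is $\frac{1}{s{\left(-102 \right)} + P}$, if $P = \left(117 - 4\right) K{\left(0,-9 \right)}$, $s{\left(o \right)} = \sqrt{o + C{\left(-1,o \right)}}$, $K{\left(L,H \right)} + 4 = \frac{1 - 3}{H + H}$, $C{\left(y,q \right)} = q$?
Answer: $- \frac{35595}{15658549} - \frac{162 i \sqrt{51}}{15658549} \approx -0.0022732 - 7.3884 \cdot 10^{-5} i$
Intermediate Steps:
$K{\left(L,H \right)} = -4 - \frac{1}{H}$ ($K{\left(L,H \right)} = -4 + \frac{1 - 3}{H + H} = -4 - \frac{2}{2 H} = -4 - 2 \frac{1}{2 H} = -4 - \frac{1}{H}$)
$s{\left(o \right)} = \sqrt{2} \sqrt{o}$ ($s{\left(o \right)} = \sqrt{o + o} = \sqrt{2 o} = \sqrt{2} \sqrt{o}$)
$P = - \frac{3955}{9}$ ($P = \left(117 - 4\right) \left(-4 - \frac{1}{-9}\right) = 113 \left(-4 - - \frac{1}{9}\right) = 113 \left(-4 + \frac{1}{9}\right) = 113 \left(- \frac{35}{9}\right) = - \frac{3955}{9} \approx -439.44$)
$\frac{1}{s{\left(-102 \right)} + P} = \frac{1}{\sqrt{2} \sqrt{-102} - \frac{3955}{9}} = \frac{1}{\sqrt{2} i \sqrt{102} - \frac{3955}{9}} = \frac{1}{2 i \sqrt{51} - \frac{3955}{9}} = \frac{1}{- \frac{3955}{9} + 2 i \sqrt{51}}$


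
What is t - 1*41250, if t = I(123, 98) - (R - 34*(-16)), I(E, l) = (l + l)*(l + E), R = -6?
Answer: 1528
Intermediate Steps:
I(E, l) = 2*l*(E + l) (I(E, l) = (2*l)*(E + l) = 2*l*(E + l))
t = 42778 (t = 2*98*(123 + 98) - (-6 - 34*(-16)) = 2*98*221 - (-6 + 544) = 43316 - 1*538 = 43316 - 538 = 42778)
t - 1*41250 = 42778 - 1*41250 = 42778 - 41250 = 1528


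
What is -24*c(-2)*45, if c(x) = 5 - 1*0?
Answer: -5400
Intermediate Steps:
c(x) = 5 (c(x) = 5 + 0 = 5)
-24*c(-2)*45 = -24*5*45 = -120*45 = -5400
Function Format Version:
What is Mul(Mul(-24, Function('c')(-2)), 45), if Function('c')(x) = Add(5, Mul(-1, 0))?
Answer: -5400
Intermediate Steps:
Function('c')(x) = 5 (Function('c')(x) = Add(5, 0) = 5)
Mul(Mul(-24, Function('c')(-2)), 45) = Mul(Mul(-24, 5), 45) = Mul(-120, 45) = -5400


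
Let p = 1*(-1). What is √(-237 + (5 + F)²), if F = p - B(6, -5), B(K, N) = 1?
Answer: 2*I*√57 ≈ 15.1*I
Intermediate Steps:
p = -1
F = -2 (F = -1 - 1*1 = -1 - 1 = -2)
√(-237 + (5 + F)²) = √(-237 + (5 - 2)²) = √(-237 + 3²) = √(-237 + 9) = √(-228) = 2*I*√57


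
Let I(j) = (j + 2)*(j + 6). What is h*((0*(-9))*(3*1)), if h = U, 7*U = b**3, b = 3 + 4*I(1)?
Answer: 0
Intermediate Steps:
I(j) = (2 + j)*(6 + j)
b = 87 (b = 3 + 4*(12 + 1**2 + 8*1) = 3 + 4*(12 + 1 + 8) = 3 + 4*21 = 3 + 84 = 87)
U = 658503/7 (U = (1/7)*87**3 = (1/7)*658503 = 658503/7 ≈ 94072.)
h = 658503/7 ≈ 94072.
h*((0*(-9))*(3*1)) = 658503*((0*(-9))*(3*1))/7 = 658503*(0*3)/7 = (658503/7)*0 = 0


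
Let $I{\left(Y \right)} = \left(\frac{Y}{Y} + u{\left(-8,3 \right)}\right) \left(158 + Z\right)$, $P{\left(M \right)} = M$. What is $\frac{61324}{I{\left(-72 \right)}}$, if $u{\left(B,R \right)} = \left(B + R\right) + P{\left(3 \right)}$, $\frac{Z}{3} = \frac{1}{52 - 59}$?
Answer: $- \frac{429268}{1103} \approx -389.18$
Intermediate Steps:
$Z = - \frac{3}{7}$ ($Z = \frac{3}{52 - 59} = \frac{3}{-7} = 3 \left(- \frac{1}{7}\right) = - \frac{3}{7} \approx -0.42857$)
$u{\left(B,R \right)} = 3 + B + R$ ($u{\left(B,R \right)} = \left(B + R\right) + 3 = 3 + B + R$)
$I{\left(Y \right)} = - \frac{1103}{7}$ ($I{\left(Y \right)} = \left(\frac{Y}{Y} + \left(3 - 8 + 3\right)\right) \left(158 - \frac{3}{7}\right) = \left(1 - 2\right) \frac{1103}{7} = \left(-1\right) \frac{1103}{7} = - \frac{1103}{7}$)
$\frac{61324}{I{\left(-72 \right)}} = \frac{61324}{- \frac{1103}{7}} = 61324 \left(- \frac{7}{1103}\right) = - \frac{429268}{1103}$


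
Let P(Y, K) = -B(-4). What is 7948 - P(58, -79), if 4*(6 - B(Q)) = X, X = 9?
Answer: 31807/4 ≈ 7951.8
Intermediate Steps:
B(Q) = 15/4 (B(Q) = 6 - ¼*9 = 6 - 9/4 = 15/4)
P(Y, K) = -15/4 (P(Y, K) = -1*15/4 = -15/4)
7948 - P(58, -79) = 7948 - 1*(-15/4) = 7948 + 15/4 = 31807/4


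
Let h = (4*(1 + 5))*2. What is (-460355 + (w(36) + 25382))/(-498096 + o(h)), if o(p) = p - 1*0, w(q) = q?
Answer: 144979/166016 ≈ 0.87328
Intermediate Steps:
h = 48 (h = (4*6)*2 = 24*2 = 48)
o(p) = p (o(p) = p + 0 = p)
(-460355 + (w(36) + 25382))/(-498096 + o(h)) = (-460355 + (36 + 25382))/(-498096 + 48) = (-460355 + 25418)/(-498048) = -434937*(-1/498048) = 144979/166016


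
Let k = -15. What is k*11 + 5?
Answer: -160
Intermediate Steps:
k*11 + 5 = -15*11 + 5 = -165 + 5 = -160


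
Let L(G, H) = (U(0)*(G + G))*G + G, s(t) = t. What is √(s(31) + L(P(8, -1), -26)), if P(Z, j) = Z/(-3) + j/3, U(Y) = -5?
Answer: I*√62 ≈ 7.874*I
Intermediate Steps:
P(Z, j) = -Z/3 + j/3 (P(Z, j) = Z*(-⅓) + j*(⅓) = -Z/3 + j/3)
L(G, H) = G - 10*G² (L(G, H) = (-5*(G + G))*G + G = (-10*G)*G + G = -10*G² + G = G - 10*G²)
√(s(31) + L(P(8, -1), -26)) = √(31 + (-⅓*8 + (⅓)*(-1))*(1 - 10*(-⅓*8 + (⅓)*(-1)))) = √(31 + (-8/3 - ⅓)*(1 - 10*(-8/3 - ⅓))) = √(31 - 3*(1 - 10*(-3))) = √(31 - 3*(1 + 30)) = √(31 - 3*31) = √(31 - 93) = √(-62) = I*√62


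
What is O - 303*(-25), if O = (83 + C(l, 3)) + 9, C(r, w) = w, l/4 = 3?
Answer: 7670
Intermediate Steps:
l = 12 (l = 4*3 = 12)
O = 95 (O = (83 + 3) + 9 = 86 + 9 = 95)
O - 303*(-25) = 95 - 303*(-25) = 95 + 7575 = 7670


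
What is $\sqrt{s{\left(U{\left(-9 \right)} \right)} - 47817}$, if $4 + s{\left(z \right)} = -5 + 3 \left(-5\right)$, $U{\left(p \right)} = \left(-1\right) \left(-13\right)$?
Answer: $i \sqrt{47841} \approx 218.73 i$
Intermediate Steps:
$U{\left(p \right)} = 13$
$s{\left(z \right)} = -24$ ($s{\left(z \right)} = -4 + \left(-5 + 3 \left(-5\right)\right) = -4 - 20 = -24$)
$\sqrt{s{\left(U{\left(-9 \right)} \right)} - 47817} = \sqrt{-24 - 47817} = \sqrt{-47841} = i \sqrt{47841}$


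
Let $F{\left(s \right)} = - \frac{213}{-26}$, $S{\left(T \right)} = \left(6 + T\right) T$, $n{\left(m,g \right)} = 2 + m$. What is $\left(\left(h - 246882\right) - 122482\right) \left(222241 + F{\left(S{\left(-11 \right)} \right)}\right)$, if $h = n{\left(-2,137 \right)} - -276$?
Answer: $- \frac{1066383628576}{13} \approx -8.2029 \cdot 10^{10}$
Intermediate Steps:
$S{\left(T \right)} = T \left(6 + T\right)$
$h = 276$ ($h = \left(2 - 2\right) - -276 = 0 + 276 = 276$)
$F{\left(s \right)} = \frac{213}{26}$ ($F{\left(s \right)} = \left(-213\right) \left(- \frac{1}{26}\right) = \frac{213}{26}$)
$\left(\left(h - 246882\right) - 122482\right) \left(222241 + F{\left(S{\left(-11 \right)} \right)}\right) = \left(\left(276 - 246882\right) - 122482\right) \left(222241 + \frac{213}{26}\right) = \left(\left(276 - 246882\right) - 122482\right) \frac{5778479}{26} = \left(-246606 - 122482\right) \frac{5778479}{26} = \left(-369088\right) \frac{5778479}{26} = - \frac{1066383628576}{13}$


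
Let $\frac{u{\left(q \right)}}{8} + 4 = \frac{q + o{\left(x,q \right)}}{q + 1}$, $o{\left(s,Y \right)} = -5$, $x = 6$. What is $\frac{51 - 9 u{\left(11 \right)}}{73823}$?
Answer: $\frac{303}{73823} \approx 0.0041044$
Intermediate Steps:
$u{\left(q \right)} = -32 + \frac{8 \left(-5 + q\right)}{1 + q}$ ($u{\left(q \right)} = -32 + 8 \frac{q - 5}{q + 1} = -32 + 8 \frac{-5 + q}{1 + q} = -32 + \frac{8 \left(-5 + q\right)}{1 + q}$)
$\frac{51 - 9 u{\left(11 \right)}}{73823} = \frac{51 - 9 \frac{24 \left(-3 - 11\right)}{1 + 11}}{73823} = \left(51 - 9 \frac{24 \left(-3 - 11\right)}{12}\right) \frac{1}{73823} = \left(51 - 9 \cdot 24 \cdot \frac{1}{12} \left(-14\right)\right) \frac{1}{73823} = \left(51 - -252\right) \frac{1}{73823} = \left(51 + 252\right) \frac{1}{73823} = 303 \cdot \frac{1}{73823} = \frac{303}{73823}$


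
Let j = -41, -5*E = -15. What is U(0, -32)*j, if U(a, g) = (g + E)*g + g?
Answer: -36736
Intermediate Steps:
E = 3 (E = -⅕*(-15) = 3)
U(a, g) = g + g*(3 + g) (U(a, g) = (g + 3)*g + g = (3 + g)*g + g = g*(3 + g) + g = g + g*(3 + g))
U(0, -32)*j = -32*(4 - 32)*(-41) = -32*(-28)*(-41) = 896*(-41) = -36736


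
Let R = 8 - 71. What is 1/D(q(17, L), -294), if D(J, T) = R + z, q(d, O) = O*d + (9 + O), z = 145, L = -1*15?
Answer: 1/82 ≈ 0.012195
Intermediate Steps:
L = -15
R = -63
q(d, O) = 9 + O + O*d
D(J, T) = 82 (D(J, T) = -63 + 145 = 82)
1/D(q(17, L), -294) = 1/82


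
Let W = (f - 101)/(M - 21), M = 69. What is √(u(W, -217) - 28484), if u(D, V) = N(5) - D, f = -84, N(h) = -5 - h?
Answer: I*√4102581/12 ≈ 168.79*I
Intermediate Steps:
W = -185/48 (W = (-84 - 101)/(69 - 21) = -185/48 ≈ -3.8542)
u(D, V) = -10 - D (u(D, V) = (-5 - 1*5) - D = (-5 - 5) - D = -10 - D)
√(u(W, -217) - 28484) = √((-10 - 1*(-185/48)) - 28484) = √((-10 + 185/48) - 28484) = √(-295/48 - 28484) = √(-1367527/48) = I*√4102581/12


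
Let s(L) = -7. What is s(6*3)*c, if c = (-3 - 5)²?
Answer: -448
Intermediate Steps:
c = 64 (c = (-8)² = 64)
s(6*3)*c = -7*64 = -448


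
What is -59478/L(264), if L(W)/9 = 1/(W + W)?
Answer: -3489376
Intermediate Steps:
L(W) = 9/(2*W) (L(W) = 9/(W + W) = 9/((2*W)) = 9*(1/(2*W)) = 9/(2*W))
-59478/L(264) = -59478/((9/2)/264) = -59478/((9/2)*(1/264)) = -59478/3/176 = -59478*176/3 = -3489376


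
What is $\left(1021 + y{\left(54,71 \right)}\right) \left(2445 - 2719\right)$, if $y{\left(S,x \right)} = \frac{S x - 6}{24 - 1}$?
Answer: $- \frac{7483214}{23} \approx -3.2536 \cdot 10^{5}$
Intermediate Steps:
$y{\left(S,x \right)} = - \frac{6}{23} + \frac{S x}{23}$ ($y{\left(S,x \right)} = \frac{-6 + S x}{23} = \left(-6 + S x\right) \frac{1}{23} = - \frac{6}{23} + \frac{S x}{23}$)
$\left(1021 + y{\left(54,71 \right)}\right) \left(2445 - 2719\right) = \left(1021 - \left(\frac{6}{23} - \frac{3834}{23}\right)\right) \left(2445 - 2719\right) = \left(1021 + \left(- \frac{6}{23} + \frac{3834}{23}\right)\right) \left(-274\right) = \left(1021 + \frac{3828}{23}\right) \left(-274\right) = \frac{27311}{23} \left(-274\right) = - \frac{7483214}{23}$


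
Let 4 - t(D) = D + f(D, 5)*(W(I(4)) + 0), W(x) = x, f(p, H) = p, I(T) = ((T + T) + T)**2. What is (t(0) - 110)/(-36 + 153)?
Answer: -106/117 ≈ -0.90598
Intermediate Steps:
I(T) = 9*T**2 (I(T) = (2*T + T)**2 = (3*T)**2 = 9*T**2)
t(D) = 4 - 145*D (t(D) = 4 - (D + D*(9*4**2 + 0)) = 4 - (D + D*(9*16 + 0)) = 4 - (D + D*(144 + 0)) = 4 - (D + D*144) = 4 - (D + 144*D) = 4 - 145*D)
(t(0) - 110)/(-36 + 153) = ((4 - 145*0) - 110)/(-36 + 153) = ((4 + 0) - 110)/117 = (4 - 110)*(1/117) = -106*1/117 = -106/117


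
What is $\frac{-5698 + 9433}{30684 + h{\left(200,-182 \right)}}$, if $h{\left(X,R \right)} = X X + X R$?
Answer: $\frac{1245}{11428} \approx 0.10894$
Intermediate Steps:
$h{\left(X,R \right)} = X^{2} + R X$
$\frac{-5698 + 9433}{30684 + h{\left(200,-182 \right)}} = \frac{-5698 + 9433}{30684 + 200 \left(-182 + 200\right)} = \frac{3735}{30684 + 200 \cdot 18} = \frac{3735}{30684 + 3600} = \frac{3735}{34284} = 3735 \cdot \frac{1}{34284} = \frac{1245}{11428}$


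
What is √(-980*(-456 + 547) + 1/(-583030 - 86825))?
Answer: I*√40015576201679355/669855 ≈ 298.63*I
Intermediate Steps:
√(-980*(-456 + 547) + 1/(-583030 - 86825)) = √(-980*91 + 1/(-669855)) = √(-89180 - 1/669855) = √(-59737668901/669855) = I*√40015576201679355/669855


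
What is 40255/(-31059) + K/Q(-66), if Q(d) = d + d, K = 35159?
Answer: -365772347/1366596 ≈ -267.65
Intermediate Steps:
Q(d) = 2*d
40255/(-31059) + K/Q(-66) = 40255/(-31059) + 35159/((2*(-66))) = 40255*(-1/31059) + 35159/(-132) = -40255/31059 + 35159*(-1/132) = -40255/31059 - 35159/132 = -365772347/1366596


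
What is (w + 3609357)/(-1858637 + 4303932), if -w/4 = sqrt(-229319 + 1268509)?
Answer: 3609357/2445295 - 4*sqrt(1039190)/2445295 ≈ 1.4744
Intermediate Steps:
w = -4*sqrt(1039190) (w = -4*sqrt(-229319 + 1268509) = -4*sqrt(1039190) ≈ -4077.6)
(w + 3609357)/(-1858637 + 4303932) = (-4*sqrt(1039190) + 3609357)/(-1858637 + 4303932) = (3609357 - 4*sqrt(1039190))/2445295 = (3609357 - 4*sqrt(1039190))*(1/2445295) = 3609357/2445295 - 4*sqrt(1039190)/2445295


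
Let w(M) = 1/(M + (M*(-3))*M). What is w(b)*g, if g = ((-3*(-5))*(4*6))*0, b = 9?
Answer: 0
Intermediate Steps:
w(M) = 1/(M - 3*M**2) (w(M) = 1/(M + (-3*M)*M) = 1/(M - 3*M**2))
g = 0 (g = (15*24)*0 = 360*0 = 0)
w(b)*g = -1/(9*(-1 + 3*9))*0 = -1*1/9/(-1 + 27)*0 = -1*1/9/26*0 = -1*1/9*1/26*0 = -1/234*0 = 0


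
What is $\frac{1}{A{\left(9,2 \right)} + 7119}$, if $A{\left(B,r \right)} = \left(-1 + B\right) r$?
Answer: $\frac{1}{7135} \approx 0.00014015$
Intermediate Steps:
$A{\left(B,r \right)} = r \left(-1 + B\right)$
$\frac{1}{A{\left(9,2 \right)} + 7119} = \frac{1}{2 \left(-1 + 9\right) + 7119} = \frac{1}{2 \cdot 8 + 7119} = \frac{1}{16 + 7119} = \frac{1}{7135}$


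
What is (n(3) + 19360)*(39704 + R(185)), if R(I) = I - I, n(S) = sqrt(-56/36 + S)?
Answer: 768669440 + 39704*sqrt(13)/3 ≈ 7.6872e+8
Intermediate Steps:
n(S) = sqrt(-14/9 + S) (n(S) = sqrt(-56*1/36 + S) = sqrt(-14/9 + S))
R(I) = 0
(n(3) + 19360)*(39704 + R(185)) = (sqrt(-14 + 9*3)/3 + 19360)*(39704 + 0) = (sqrt(-14 + 27)/3 + 19360)*39704 = (sqrt(13)/3 + 19360)*39704 = (19360 + sqrt(13)/3)*39704 = 768669440 + 39704*sqrt(13)/3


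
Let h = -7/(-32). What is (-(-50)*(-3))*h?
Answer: -525/16 ≈ -32.813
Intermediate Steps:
h = 7/32 (h = -7*(-1/32) = 7/32 ≈ 0.21875)
(-(-50)*(-3))*h = -(-50)*(-3)*(7/32) = -10*15*(7/32) = -150*7/32 = -525/16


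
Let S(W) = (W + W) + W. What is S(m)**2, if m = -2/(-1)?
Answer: 36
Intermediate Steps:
m = 2 (m = -2*(-1) = 2)
S(W) = 3*W (S(W) = 2*W + W = 3*W)
S(m)**2 = (3*2)**2 = 6**2 = 36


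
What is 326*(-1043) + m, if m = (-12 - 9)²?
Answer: -339577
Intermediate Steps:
m = 441 (m = (-21)² = 441)
326*(-1043) + m = 326*(-1043) + 441 = -340018 + 441 = -339577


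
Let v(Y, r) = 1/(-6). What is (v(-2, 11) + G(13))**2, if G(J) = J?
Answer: 5929/36 ≈ 164.69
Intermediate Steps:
v(Y, r) = -1/6
(v(-2, 11) + G(13))**2 = (-1/6 + 13)**2 = (77/6)**2 = 5929/36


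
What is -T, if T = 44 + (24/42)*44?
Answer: -484/7 ≈ -69.143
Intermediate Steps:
T = 484/7 (T = 44 + (24*(1/42))*44 = 44 + (4/7)*44 = 44 + 176/7 = 484/7 ≈ 69.143)
-T = -1*484/7 = -484/7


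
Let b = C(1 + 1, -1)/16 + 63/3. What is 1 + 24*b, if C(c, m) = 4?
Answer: 511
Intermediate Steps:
b = 85/4 (b = 4/16 + 63/3 = 4*(1/16) + 63*(⅓) = ¼ + 21 = 85/4 ≈ 21.250)
1 + 24*b = 1 + 24*(85/4) = 1 + 510 = 511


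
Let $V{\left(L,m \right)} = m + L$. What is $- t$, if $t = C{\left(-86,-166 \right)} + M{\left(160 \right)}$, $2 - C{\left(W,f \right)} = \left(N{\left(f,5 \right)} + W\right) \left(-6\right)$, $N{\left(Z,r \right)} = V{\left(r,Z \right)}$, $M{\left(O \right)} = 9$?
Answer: $1471$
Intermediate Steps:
$V{\left(L,m \right)} = L + m$
$N{\left(Z,r \right)} = Z + r$ ($N{\left(Z,r \right)} = r + Z = Z + r$)
$C{\left(W,f \right)} = 32 + 6 W + 6 f$ ($C{\left(W,f \right)} = 2 - \left(\left(f + 5\right) + W\right) \left(-6\right) = 2 - \left(\left(5 + f\right) + W\right) \left(-6\right) = 2 - \left(5 + W + f\right) \left(-6\right) = 2 - \left(-30 - 6 W - 6 f\right) = 2 + \left(30 + 6 W + 6 f\right) = 32 + 6 W + 6 f$)
$t = -1471$ ($t = \left(32 + 6 \left(-86\right) + 6 \left(-166\right)\right) + 9 = \left(32 - 516 - 996\right) + 9 = -1480 + 9 = -1471$)
$- t = \left(-1\right) \left(-1471\right) = 1471$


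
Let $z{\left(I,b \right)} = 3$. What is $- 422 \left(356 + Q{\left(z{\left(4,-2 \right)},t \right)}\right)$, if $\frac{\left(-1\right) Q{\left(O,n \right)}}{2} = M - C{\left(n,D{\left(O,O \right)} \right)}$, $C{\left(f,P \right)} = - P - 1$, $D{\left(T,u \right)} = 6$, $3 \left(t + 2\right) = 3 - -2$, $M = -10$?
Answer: $-152764$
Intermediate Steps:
$t = - \frac{1}{3}$ ($t = -2 + \frac{3 - -2}{3} = -2 + \frac{3 + 2}{3} = -2 + \frac{1}{3} \cdot 5 = -2 + \frac{5}{3} = - \frac{1}{3} \approx -0.33333$)
$C{\left(f,P \right)} = -1 - P$
$Q{\left(O,n \right)} = 6$ ($Q{\left(O,n \right)} = - 2 \left(-10 - \left(-1 - 6\right)\right) = - 2 \left(-10 - -7\right) = - 2 \left(-10 + 7\right) = \left(-2\right) \left(-3\right) = 6$)
$- 422 \left(356 + Q{\left(z{\left(4,-2 \right)},t \right)}\right) = - 422 \left(356 + 6\right) = \left(-422\right) 362 = -152764$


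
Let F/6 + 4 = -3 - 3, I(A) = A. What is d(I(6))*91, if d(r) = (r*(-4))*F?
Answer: 131040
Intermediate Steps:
F = -60 (F = -24 + 6*(-3 - 3) = -24 + 6*(-6) = -24 - 36 = -60)
d(r) = 240*r (d(r) = (r*(-4))*(-60) = -4*r*(-60) = 240*r)
d(I(6))*91 = (240*6)*91 = 1440*91 = 131040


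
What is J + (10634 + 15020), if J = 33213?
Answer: 58867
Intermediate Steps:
J + (10634 + 15020) = 33213 + (10634 + 15020) = 33213 + 25654 = 58867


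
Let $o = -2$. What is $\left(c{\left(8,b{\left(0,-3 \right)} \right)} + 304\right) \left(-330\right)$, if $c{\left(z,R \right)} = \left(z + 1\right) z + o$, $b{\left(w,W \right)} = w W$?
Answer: $-123420$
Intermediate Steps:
$b{\left(w,W \right)} = W w$
$c{\left(z,R \right)} = -2 + z \left(1 + z\right)$ ($c{\left(z,R \right)} = \left(z + 1\right) z - 2 = \left(1 + z\right) z - 2 = z \left(1 + z\right) - 2 = -2 + z \left(1 + z\right)$)
$\left(c{\left(8,b{\left(0,-3 \right)} \right)} + 304\right) \left(-330\right) = \left(\left(-2 + 8 + 8^{2}\right) + 304\right) \left(-330\right) = \left(\left(-2 + 8 + 64\right) + 304\right) \left(-330\right) = \left(70 + 304\right) \left(-330\right) = 374 \left(-330\right) = -123420$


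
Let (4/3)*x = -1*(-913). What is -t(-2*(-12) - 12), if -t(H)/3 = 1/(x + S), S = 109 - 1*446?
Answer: 12/1391 ≈ 0.0086269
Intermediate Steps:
x = 2739/4 (x = 3*(-1*(-913))/4 = (3/4)*913 = 2739/4 ≈ 684.75)
S = -337 (S = 109 - 446 = -337)
t(H) = -12/1391 (t(H) = -3/(2739/4 - 337) = -3/1391/4 = -3*4/1391 = -12/1391)
-t(-2*(-12) - 12) = -1*(-12/1391) = 12/1391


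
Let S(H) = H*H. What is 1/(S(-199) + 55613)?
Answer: 1/95214 ≈ 1.0503e-5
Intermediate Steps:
S(H) = H²
1/(S(-199) + 55613) = 1/((-199)² + 55613) = 1/(39601 + 55613) = 1/95214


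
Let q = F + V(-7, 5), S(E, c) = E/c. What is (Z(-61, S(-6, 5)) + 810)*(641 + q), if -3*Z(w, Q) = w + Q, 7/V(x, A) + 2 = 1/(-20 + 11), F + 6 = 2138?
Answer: 655747664/285 ≈ 2.3009e+6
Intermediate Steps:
F = 2132 (F = -6 + 2138 = 2132)
V(x, A) = -63/19 (V(x, A) = 7/(-2 + 1/(-20 + 11)) = 7/(-2 + 1/(-9)) = 7/(-2 - ⅑) = 7/(-19/9) = 7*(-9/19) = -63/19)
Z(w, Q) = -Q/3 - w/3 (Z(w, Q) = -(w + Q)/3 = -(Q + w)/3 = -Q/3 - w/3)
q = 40445/19 (q = 2132 - 63/19 = 40445/19 ≈ 2128.7)
(Z(-61, S(-6, 5)) + 810)*(641 + q) = ((-(-2)/5 - ⅓*(-61)) + 810)*(641 + 40445/19) = ((-(-2)/5 + 61/3) + 810)*(52624/19) = ((-⅓*(-6/5) + 61/3) + 810)*(52624/19) = ((⅖ + 61/3) + 810)*(52624/19) = (311/15 + 810)*(52624/19) = (12461/15)*(52624/19) = 655747664/285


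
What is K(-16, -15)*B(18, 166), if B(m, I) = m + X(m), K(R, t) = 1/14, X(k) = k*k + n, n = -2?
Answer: 170/7 ≈ 24.286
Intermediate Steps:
X(k) = -2 + k**2 (X(k) = k*k - 2 = k**2 - 2 = -2 + k**2)
K(R, t) = 1/14
B(m, I) = -2 + m + m**2 (B(m, I) = m + (-2 + m**2) = -2 + m + m**2)
K(-16, -15)*B(18, 166) = (-2 + 18 + 18**2)/14 = (-2 + 18 + 324)/14 = (1/14)*340 = 170/7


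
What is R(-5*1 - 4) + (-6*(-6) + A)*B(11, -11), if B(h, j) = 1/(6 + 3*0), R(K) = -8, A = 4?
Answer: -4/3 ≈ -1.3333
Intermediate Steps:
B(h, j) = ⅙ (B(h, j) = 1/(6 + 0) = 1/6 = ⅙)
R(-5*1 - 4) + (-6*(-6) + A)*B(11, -11) = -8 + (-6*(-6) + 4)*(⅙) = -8 + (36 + 4)*(⅙) = -8 + 40*(⅙) = -8 + 20/3 = -4/3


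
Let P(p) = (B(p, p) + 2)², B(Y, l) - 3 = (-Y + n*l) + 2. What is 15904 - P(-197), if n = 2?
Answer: -20196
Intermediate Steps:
B(Y, l) = 5 - Y + 2*l (B(Y, l) = 3 + ((-Y + 2*l) + 2) = 3 + (2 - Y + 2*l) = 5 - Y + 2*l)
P(p) = (7 + p)² (P(p) = ((5 - p + 2*p) + 2)² = ((5 + p) + 2)² = (7 + p)²)
15904 - P(-197) = 15904 - (7 - 197)² = 15904 - 1*(-190)² = 15904 - 1*36100 = 15904 - 36100 = -20196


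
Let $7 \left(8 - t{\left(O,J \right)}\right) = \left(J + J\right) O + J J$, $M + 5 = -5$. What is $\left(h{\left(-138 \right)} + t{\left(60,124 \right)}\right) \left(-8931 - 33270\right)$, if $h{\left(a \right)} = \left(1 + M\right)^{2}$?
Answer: $\frac{1250542233}{7} \approx 1.7865 \cdot 10^{8}$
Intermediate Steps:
$M = -10$ ($M = -5 - 5 = -10$)
$t{\left(O,J \right)} = 8 - \frac{J^{2}}{7} - \frac{2 J O}{7}$ ($t{\left(O,J \right)} = 8 - \frac{\left(J + J\right) O + J J}{7} = 8 - \frac{2 J O + J^{2}}{7} = 8 - \frac{J^{2} + 2 J O}{7} = 8 - \left(\frac{J^{2}}{7} + \frac{2 J O}{7}\right) = 8 - \frac{J^{2}}{7} - \frac{2 J O}{7}$)
$h{\left(a \right)} = 81$ ($h{\left(a \right)} = \left(1 - 10\right)^{2} = \left(-9\right)^{2} = 81$)
$\left(h{\left(-138 \right)} + t{\left(60,124 \right)}\right) \left(-8931 - 33270\right) = \left(81 - \left(-8 + \frac{14880}{7} + \frac{15376}{7}\right)\right) \left(-8931 - 33270\right) = \left(81 - \frac{30200}{7}\right) \left(-42201\right) = \left(- \frac{29633}{7}\right) \left(-42201\right) = \frac{1250542233}{7}$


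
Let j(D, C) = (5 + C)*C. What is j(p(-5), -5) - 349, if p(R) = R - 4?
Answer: -349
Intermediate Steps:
p(R) = -4 + R
j(D, C) = C*(5 + C)
j(p(-5), -5) - 349 = -5*(5 - 5) - 349 = -5*0 - 349 = 0 - 349 = -349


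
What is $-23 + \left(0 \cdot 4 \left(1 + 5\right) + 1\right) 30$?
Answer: $7$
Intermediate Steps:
$-23 + \left(0 \cdot 4 \left(1 + 5\right) + 1\right) 30 = -23 + \left(0 \cdot 4 \cdot 6 + 1\right) 30 = -23 + \left(0 \cdot 24 + 1\right) 30 = -23 + \left(0 + 1\right) 30 = -23 + 1 \cdot 30 = -23 + 30 = 7$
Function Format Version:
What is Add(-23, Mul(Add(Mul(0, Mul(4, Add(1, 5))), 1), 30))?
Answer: 7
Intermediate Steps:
Add(-23, Mul(Add(Mul(0, Mul(4, Add(1, 5))), 1), 30)) = Add(-23, Mul(Add(Mul(0, Mul(4, 6)), 1), 30)) = Add(-23, Mul(Add(Mul(0, 24), 1), 30)) = Add(-23, Mul(Add(0, 1), 30)) = Add(-23, Mul(1, 30)) = Add(-23, 30) = 7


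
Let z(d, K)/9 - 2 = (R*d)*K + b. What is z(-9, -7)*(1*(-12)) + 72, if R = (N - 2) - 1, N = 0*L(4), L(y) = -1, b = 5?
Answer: 19728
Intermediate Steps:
N = 0 (N = 0*(-1) = 0)
R = -3 (R = (0 - 2) - 1 = -2 - 1 = -3)
z(d, K) = 63 - 27*K*d (z(d, K) = 18 + 9*((-3*d)*K + 5) = 18 + 9*(-3*K*d + 5) = 18 + 9*(5 - 3*K*d) = 18 + (45 - 27*K*d) = 63 - 27*K*d)
z(-9, -7)*(1*(-12)) + 72 = (63 - 27*(-7)*(-9))*(1*(-12)) + 72 = (63 - 1701)*(-12) + 72 = -1638*(-12) + 72 = 19656 + 72 = 19728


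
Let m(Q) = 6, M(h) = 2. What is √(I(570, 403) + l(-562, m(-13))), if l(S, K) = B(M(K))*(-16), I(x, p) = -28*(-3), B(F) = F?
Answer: 2*√13 ≈ 7.2111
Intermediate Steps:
I(x, p) = 84
l(S, K) = -32 (l(S, K) = 2*(-16) = -32)
√(I(570, 403) + l(-562, m(-13))) = √(84 - 32) = √52 = 2*√13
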